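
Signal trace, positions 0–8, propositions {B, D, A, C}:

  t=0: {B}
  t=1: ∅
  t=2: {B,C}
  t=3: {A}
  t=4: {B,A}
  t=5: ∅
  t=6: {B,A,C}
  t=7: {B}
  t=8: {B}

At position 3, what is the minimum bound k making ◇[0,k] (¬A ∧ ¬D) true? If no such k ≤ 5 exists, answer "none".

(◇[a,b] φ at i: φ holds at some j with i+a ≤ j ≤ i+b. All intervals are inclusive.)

Scan j = 3,4,… for (¬A ∧ ¬D):
  j=3: fails
  j=4: fails
  j=5: holds
First hit at j=5, so smallest k = 5-3 = 2.

2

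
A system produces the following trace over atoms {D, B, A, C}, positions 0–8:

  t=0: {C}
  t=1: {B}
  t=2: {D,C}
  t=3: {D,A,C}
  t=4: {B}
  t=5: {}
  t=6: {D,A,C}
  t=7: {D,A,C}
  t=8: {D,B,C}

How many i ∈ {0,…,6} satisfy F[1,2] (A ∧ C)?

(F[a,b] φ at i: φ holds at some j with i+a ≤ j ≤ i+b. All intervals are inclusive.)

5

Evaluate at each i in [0,6]:
  i=0: ✗ (none in [1,2])
  i=1: ✓ (witness j=3)
  i=2: ✓ (witness j=3)
  i=3: ✗ (none in [4,5])
  i=4: ✓ (witness j=6)
  i=5: ✓ (witness j=6)
  i=6: ✓ (witness j=7)
Positions where it holds: {1, 2, 4, 5, 6} → 5.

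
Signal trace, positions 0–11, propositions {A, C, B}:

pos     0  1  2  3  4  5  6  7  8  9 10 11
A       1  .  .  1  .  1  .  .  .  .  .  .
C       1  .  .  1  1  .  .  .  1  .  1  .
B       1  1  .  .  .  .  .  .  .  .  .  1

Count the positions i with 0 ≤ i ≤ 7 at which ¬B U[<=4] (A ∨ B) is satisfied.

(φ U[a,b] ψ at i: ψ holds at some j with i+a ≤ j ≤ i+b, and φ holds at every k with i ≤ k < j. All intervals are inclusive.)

Evaluate at each i in [0,7]:
  i=0: ✓ (rhs at j=0)
  i=1: ✓ (rhs at j=1)
  i=2: ✓ (rhs at j=3; lhs holds on [2,2])
  i=3: ✓ (rhs at j=3)
  i=4: ✓ (rhs at j=5; lhs holds on [4,4])
  i=5: ✓ (rhs at j=5)
  i=6: ✗ (no rhs in [6,10])
  i=7: ✓ (rhs at j=11; lhs holds on [7,10])
Positions where it holds: {0, 1, 2, 3, 4, 5, 7} → 7.

7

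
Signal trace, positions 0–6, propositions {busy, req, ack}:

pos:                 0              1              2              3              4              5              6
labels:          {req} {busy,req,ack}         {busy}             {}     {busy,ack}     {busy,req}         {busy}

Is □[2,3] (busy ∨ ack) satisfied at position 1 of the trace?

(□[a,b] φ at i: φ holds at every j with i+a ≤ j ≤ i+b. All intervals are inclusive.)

Does not hold

Check (busy ∨ ack) at every j in [3,4]:
  j=3: false
  j=4: true
Fails at j=3 → formula fails.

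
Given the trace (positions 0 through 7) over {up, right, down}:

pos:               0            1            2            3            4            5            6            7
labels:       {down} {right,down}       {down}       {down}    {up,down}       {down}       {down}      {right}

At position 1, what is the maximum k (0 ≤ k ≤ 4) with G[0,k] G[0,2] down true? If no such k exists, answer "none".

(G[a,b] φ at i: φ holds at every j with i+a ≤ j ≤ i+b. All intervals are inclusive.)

G[0,2] down must hold from j=1 onward; find where it first fails.
  j=1: holds
  j=2: holds
  j=3: holds
  j=4: holds
  j=5: fails
Holds on [1,4], so largest k = 3.

3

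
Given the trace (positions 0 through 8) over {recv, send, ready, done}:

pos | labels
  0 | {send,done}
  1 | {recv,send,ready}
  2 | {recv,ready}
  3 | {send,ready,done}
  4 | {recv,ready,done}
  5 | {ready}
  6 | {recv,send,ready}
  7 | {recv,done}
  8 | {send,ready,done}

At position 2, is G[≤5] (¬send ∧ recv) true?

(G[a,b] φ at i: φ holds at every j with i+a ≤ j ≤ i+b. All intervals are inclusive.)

Check (¬send ∧ recv) at every j in [2,7]:
  j=2: true
  j=3: false
  j=4: true
  j=5: false
  j=6: false
  j=7: true
Fails at j=3 → formula fails.

Does not hold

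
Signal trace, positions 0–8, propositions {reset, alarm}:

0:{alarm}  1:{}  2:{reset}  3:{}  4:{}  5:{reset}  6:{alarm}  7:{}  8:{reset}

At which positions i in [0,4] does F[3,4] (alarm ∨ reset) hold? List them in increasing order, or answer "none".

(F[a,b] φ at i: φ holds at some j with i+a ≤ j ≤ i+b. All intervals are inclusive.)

1, 2, 3, 4

Evaluate at each i in [0,4]:
  i=0: ✗ (none in [3,4])
  i=1: ✓ (witness j=5)
  i=2: ✓ (witness j=5)
  i=3: ✓ (witness j=6)
  i=4: ✓ (witness j=8)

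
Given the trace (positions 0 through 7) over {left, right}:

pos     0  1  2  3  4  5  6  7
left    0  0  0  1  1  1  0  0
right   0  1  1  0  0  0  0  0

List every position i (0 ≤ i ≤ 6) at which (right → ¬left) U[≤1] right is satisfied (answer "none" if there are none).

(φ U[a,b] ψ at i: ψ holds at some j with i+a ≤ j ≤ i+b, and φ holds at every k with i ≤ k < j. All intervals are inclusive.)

0, 1, 2

Evaluate at each i in [0,6]:
  i=0: ✓ (rhs at j=1; lhs holds on [0,0])
  i=1: ✓ (rhs at j=1)
  i=2: ✓ (rhs at j=2)
  i=3: ✗ (no rhs in [3,4])
  i=4: ✗ (no rhs in [4,5])
  i=5: ✗ (no rhs in [5,6])
  i=6: ✗ (no rhs in [6,7])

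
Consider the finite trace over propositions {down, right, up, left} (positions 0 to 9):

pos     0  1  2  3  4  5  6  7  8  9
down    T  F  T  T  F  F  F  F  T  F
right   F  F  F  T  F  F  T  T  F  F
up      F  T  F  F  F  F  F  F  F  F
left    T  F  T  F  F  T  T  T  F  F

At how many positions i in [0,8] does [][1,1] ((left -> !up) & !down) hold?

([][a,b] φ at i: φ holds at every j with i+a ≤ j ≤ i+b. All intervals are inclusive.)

6

Evaluate at each i in [0,8]:
  i=0: ✓ (all of [1,1])
  i=1: ✗ (fails at j=2)
  i=2: ✗ (fails at j=3)
  i=3: ✓ (all of [4,4])
  i=4: ✓ (all of [5,5])
  i=5: ✓ (all of [6,6])
  i=6: ✓ (all of [7,7])
  i=7: ✗ (fails at j=8)
  i=8: ✓ (all of [9,9])
Positions where it holds: {0, 3, 4, 5, 6, 8} → 6.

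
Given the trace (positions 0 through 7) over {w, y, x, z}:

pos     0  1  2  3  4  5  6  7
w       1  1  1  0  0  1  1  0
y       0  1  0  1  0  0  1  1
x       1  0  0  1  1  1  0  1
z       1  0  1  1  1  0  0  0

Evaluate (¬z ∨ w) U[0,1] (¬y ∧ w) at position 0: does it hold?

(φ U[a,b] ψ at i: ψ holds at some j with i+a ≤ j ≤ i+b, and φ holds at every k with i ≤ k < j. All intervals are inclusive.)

True

Need some j in [0,1] with (¬y ∧ w), and (¬z ∨ w) at every k in [0,j-1].
  j=0: (¬y ∧ w) holds; no prefix to check → satisfied.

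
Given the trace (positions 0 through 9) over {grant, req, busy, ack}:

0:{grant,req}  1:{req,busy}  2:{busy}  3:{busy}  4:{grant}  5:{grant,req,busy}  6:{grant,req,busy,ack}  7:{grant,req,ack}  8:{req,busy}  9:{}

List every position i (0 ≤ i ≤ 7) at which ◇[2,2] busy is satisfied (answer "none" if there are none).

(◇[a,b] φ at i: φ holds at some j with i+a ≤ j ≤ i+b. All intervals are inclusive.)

Evaluate at each i in [0,7]:
  i=0: ✓ (witness j=2)
  i=1: ✓ (witness j=3)
  i=2: ✗ (none in [4,4])
  i=3: ✓ (witness j=5)
  i=4: ✓ (witness j=6)
  i=5: ✗ (none in [7,7])
  i=6: ✓ (witness j=8)
  i=7: ✗ (none in [9,9])

0, 1, 3, 4, 6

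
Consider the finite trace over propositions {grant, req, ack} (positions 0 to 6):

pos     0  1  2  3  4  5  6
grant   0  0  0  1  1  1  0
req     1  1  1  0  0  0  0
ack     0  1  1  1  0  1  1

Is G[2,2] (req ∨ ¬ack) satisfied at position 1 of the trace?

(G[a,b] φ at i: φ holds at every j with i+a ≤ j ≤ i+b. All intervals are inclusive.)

False

Check (req ∨ ¬ack) at every j in [3,3]:
  j=3: false
Fails at j=3 → formula fails.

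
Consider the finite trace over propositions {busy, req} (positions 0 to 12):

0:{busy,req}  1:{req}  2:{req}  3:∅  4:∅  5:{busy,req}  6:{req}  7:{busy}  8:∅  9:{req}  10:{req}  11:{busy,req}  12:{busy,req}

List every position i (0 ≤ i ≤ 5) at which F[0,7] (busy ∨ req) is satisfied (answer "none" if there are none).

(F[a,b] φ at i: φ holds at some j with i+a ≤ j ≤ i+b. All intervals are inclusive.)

Evaluate at each i in [0,5]:
  i=0: ✓ (witness j=0)
  i=1: ✓ (witness j=1)
  i=2: ✓ (witness j=2)
  i=3: ✓ (witness j=5)
  i=4: ✓ (witness j=5)
  i=5: ✓ (witness j=5)

0, 1, 2, 3, 4, 5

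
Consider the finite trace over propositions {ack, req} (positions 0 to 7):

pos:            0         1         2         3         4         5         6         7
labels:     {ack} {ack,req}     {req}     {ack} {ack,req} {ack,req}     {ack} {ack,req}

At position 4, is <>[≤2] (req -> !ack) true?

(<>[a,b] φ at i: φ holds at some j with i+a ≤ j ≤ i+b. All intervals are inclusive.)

True

Check (req -> !ack) at each j in [4,6]:
  j=4: false
  j=5: false
  j=6: true
Found at j=6 → formula holds.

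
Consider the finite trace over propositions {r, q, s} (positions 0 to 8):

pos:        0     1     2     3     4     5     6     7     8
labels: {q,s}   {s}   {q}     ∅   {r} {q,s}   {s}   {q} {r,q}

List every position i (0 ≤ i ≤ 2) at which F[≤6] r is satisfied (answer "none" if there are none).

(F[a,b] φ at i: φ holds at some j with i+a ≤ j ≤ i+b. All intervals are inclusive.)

Evaluate at each i in [0,2]:
  i=0: ✓ (witness j=4)
  i=1: ✓ (witness j=4)
  i=2: ✓ (witness j=4)

0, 1, 2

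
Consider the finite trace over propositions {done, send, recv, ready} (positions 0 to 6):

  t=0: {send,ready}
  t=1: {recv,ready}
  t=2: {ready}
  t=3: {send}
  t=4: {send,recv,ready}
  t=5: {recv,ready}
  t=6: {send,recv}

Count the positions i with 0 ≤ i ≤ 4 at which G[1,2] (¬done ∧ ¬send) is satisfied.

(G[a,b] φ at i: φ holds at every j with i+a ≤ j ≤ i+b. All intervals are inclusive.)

1

Evaluate at each i in [0,4]:
  i=0: ✓ (all of [1,2])
  i=1: ✗ (fails at j=3)
  i=2: ✗ (fails at j=3)
  i=3: ✗ (fails at j=4)
  i=4: ✗ (fails at j=6)
Positions where it holds: {0} → 1.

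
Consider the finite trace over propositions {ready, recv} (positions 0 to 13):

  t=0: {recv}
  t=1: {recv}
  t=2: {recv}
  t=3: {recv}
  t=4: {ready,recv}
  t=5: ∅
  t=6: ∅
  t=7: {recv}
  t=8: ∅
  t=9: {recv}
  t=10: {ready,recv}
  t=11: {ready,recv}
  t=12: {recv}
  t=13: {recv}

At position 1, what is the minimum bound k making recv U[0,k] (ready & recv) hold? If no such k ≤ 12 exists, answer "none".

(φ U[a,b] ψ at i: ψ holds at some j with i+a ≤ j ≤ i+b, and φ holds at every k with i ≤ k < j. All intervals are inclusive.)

Need earliest j ≥ 1 with (ready & recv), and recv at every k in [1,j-1].
  j=1: rhs fails.
  j=2: rhs fails.
  j=3: rhs fails.
  j=4: rhs holds; lhs holds on [1,3]. k = 3.

3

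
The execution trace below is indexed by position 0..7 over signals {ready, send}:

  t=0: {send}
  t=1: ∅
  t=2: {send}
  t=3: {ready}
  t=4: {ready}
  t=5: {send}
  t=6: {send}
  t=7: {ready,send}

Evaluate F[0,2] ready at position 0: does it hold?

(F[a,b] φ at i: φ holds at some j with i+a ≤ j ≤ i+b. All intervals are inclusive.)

No

Check ready at each j in [0,2]:
  j=0: false
  j=1: false
  j=2: false
No position in the window satisfies it → formula fails.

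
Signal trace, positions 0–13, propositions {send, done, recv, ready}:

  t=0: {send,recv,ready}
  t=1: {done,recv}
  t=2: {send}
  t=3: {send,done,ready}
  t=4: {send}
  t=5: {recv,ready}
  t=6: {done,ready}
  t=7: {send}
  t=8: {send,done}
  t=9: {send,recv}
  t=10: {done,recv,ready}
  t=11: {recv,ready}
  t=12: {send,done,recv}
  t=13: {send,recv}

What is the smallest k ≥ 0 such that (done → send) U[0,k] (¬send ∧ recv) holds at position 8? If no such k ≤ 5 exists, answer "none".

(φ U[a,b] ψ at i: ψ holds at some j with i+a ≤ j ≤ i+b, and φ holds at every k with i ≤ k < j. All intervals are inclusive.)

Need earliest j ≥ 8 with (¬send ∧ recv), and (done → send) at every k in [8,j-1].
  j=8: rhs fails.
  j=9: rhs fails.
  j=10: rhs holds; lhs holds on [8,9]. k = 2.

2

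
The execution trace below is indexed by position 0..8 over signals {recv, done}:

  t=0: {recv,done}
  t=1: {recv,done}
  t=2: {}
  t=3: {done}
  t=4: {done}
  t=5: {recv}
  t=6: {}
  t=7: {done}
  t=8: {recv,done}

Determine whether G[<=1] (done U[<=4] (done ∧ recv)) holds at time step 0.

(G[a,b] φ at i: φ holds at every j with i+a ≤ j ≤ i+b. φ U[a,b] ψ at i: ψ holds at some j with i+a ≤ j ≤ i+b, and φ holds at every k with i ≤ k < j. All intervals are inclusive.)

Yes

Check (done U[<=4] (done ∧ recv)) at every j in [0,1]:
  j=0: holds
  j=1: holds
All positions satisfy it → formula holds.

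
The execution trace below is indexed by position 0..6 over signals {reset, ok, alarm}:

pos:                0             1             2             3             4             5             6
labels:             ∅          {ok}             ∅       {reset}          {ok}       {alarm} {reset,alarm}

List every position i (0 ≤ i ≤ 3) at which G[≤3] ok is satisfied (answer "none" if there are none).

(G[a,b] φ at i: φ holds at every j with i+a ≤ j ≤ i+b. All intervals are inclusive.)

Evaluate at each i in [0,3]:
  i=0: ✗ (fails at j=0)
  i=1: ✗ (fails at j=2)
  i=2: ✗ (fails at j=2)
  i=3: ✗ (fails at j=3)

none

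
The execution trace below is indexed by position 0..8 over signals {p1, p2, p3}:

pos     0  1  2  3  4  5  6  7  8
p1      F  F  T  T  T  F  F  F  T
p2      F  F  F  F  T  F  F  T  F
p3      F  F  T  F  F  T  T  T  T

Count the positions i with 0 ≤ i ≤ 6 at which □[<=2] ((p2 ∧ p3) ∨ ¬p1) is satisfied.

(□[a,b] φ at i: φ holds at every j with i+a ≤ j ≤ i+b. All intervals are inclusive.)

1

Evaluate at each i in [0,6]:
  i=0: ✗ (fails at j=2)
  i=1: ✗ (fails at j=2)
  i=2: ✗ (fails at j=2)
  i=3: ✗ (fails at j=3)
  i=4: ✗ (fails at j=4)
  i=5: ✓ (all of [5,7])
  i=6: ✗ (fails at j=8)
Positions where it holds: {5} → 1.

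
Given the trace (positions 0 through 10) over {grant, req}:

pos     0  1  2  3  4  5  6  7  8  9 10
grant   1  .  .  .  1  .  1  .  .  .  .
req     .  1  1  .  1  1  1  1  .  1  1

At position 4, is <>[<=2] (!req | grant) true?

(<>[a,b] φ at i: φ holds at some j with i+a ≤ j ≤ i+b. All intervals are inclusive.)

Holds

Check (!req | grant) at each j in [4,6]:
  j=4: true
  j=5: false
  j=6: true
Found at j=4 → formula holds.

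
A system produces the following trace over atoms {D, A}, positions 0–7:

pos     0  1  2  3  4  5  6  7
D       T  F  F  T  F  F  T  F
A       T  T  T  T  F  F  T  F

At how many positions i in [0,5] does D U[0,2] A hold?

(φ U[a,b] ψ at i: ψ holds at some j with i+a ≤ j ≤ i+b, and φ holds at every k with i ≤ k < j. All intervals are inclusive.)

Evaluate at each i in [0,5]:
  i=0: ✓ (rhs at j=0)
  i=1: ✓ (rhs at j=1)
  i=2: ✓ (rhs at j=2)
  i=3: ✓ (rhs at j=3)
  i=4: ✗ (lhs fails at k=4 before rhs at j=6)
  i=5: ✗ (lhs fails at k=5 before rhs at j=6)
Positions where it holds: {0, 1, 2, 3} → 4.

4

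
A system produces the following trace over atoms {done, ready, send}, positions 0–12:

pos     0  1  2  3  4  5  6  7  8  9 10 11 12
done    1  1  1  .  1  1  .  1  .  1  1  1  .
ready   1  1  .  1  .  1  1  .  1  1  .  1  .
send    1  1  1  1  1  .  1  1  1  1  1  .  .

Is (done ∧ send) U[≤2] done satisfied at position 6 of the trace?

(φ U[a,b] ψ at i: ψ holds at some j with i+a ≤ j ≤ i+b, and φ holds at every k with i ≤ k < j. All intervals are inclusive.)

Does not hold

Need some j in [6,8] with done, and (done ∧ send) at every k in [6,j-1].
  j=6: done false.
  j=7: done holds, but (done ∧ send) fails at k=6 → not this j.
  j=8: done false.
No j in the window works → until fails.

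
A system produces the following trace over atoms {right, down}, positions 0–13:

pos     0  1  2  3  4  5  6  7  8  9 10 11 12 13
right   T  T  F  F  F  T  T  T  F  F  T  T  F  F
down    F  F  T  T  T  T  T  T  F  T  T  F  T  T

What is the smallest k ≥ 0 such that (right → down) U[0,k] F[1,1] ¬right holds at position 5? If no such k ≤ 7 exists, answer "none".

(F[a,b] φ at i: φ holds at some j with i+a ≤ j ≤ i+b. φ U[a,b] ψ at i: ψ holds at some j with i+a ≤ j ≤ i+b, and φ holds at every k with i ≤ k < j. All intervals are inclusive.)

Need earliest j ≥ 5 with F[1,1] ¬right, and (right → down) at every k in [5,j-1].
  j=5: rhs fails.
  j=6: rhs fails.
  j=7: rhs holds; lhs holds on [5,6]. k = 2.

2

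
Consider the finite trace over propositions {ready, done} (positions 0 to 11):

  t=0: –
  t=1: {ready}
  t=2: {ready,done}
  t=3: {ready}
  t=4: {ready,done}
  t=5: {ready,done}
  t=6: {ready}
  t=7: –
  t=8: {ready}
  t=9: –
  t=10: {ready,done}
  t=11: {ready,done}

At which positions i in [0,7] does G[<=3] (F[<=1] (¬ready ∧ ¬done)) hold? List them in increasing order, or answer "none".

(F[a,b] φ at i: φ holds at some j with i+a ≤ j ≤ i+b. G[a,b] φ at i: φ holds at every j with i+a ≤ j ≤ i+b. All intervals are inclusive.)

Evaluate at each i in [0,7]:
  i=0: ✗ (fails at j=1)
  i=1: ✗ (fails at j=1)
  i=2: ✗ (fails at j=2)
  i=3: ✗ (fails at j=3)
  i=4: ✗ (fails at j=4)
  i=5: ✗ (fails at j=5)
  i=6: ✓ (all of [6,9])
  i=7: ✗ (fails at j=10)

6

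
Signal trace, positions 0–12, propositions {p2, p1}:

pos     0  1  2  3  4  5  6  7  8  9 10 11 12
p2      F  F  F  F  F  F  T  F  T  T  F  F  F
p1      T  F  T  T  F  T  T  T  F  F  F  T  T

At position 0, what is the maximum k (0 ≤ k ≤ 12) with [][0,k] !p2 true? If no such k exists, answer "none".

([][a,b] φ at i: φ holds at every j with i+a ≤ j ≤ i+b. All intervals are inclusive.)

!p2 must hold from j=0 onward; find where it first fails.
  j=0: holds
  j=1: holds
  j=2: holds
  j=3: holds
  j=4: holds
  j=5: holds
  j=6: fails
Holds on [0,5], so largest k = 5.

5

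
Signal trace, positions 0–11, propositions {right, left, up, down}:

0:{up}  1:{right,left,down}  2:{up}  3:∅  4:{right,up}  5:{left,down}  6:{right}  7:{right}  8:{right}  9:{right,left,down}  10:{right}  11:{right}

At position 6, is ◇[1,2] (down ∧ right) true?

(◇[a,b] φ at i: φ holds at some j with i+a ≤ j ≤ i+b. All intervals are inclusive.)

Does not hold

Check (down ∧ right) at each j in [7,8]:
  j=7: false
  j=8: false
No position in the window satisfies it → formula fails.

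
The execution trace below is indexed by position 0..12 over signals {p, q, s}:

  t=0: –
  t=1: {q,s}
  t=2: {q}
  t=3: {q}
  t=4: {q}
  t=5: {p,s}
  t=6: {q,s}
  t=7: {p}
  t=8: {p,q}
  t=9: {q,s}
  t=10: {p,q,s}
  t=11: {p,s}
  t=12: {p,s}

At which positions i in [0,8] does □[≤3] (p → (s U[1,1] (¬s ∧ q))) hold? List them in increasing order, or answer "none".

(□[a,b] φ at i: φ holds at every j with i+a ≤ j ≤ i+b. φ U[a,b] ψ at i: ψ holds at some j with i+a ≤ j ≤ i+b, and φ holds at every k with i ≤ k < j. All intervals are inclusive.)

0, 1

Evaluate at each i in [0,8]:
  i=0: ✓ (all of [0,3])
  i=1: ✓ (all of [1,4])
  i=2: ✗ (fails at j=5)
  i=3: ✗ (fails at j=5)
  i=4: ✗ (fails at j=5)
  i=5: ✗ (fails at j=5)
  i=6: ✗ (fails at j=7)
  i=7: ✗ (fails at j=7)
  i=8: ✗ (fails at j=8)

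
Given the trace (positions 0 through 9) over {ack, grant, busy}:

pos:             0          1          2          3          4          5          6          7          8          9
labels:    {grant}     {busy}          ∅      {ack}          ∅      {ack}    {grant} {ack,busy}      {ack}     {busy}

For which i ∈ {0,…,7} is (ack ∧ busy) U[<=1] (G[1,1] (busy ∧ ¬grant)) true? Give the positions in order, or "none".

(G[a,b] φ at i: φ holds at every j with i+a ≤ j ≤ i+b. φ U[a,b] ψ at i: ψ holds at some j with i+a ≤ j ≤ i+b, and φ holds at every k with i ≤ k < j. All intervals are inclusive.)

0, 6, 7

Evaluate at each i in [0,7]:
  i=0: ✓ (rhs at j=0)
  i=1: ✗ (no rhs in [1,2])
  i=2: ✗ (no rhs in [2,3])
  i=3: ✗ (no rhs in [3,4])
  i=4: ✗ (no rhs in [4,5])
  i=5: ✗ (lhs fails at k=5 before rhs at j=6)
  i=6: ✓ (rhs at j=6)
  i=7: ✓ (rhs at j=8; lhs holds on [7,7])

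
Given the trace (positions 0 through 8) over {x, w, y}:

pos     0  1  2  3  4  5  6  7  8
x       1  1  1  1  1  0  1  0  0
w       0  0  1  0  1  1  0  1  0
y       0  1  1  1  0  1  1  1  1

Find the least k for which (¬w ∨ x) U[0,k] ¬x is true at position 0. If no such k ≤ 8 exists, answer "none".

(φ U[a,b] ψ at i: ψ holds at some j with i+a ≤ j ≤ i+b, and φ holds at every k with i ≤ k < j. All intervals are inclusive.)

5

Need earliest j ≥ 0 with ¬x, and (¬w ∨ x) at every k in [0,j-1].
  j=0: rhs fails.
  j=1: rhs fails.
  j=2: rhs fails.
  j=3: rhs fails.
  j=4: rhs fails.
  j=5: rhs holds; lhs holds on [0,4]. k = 5.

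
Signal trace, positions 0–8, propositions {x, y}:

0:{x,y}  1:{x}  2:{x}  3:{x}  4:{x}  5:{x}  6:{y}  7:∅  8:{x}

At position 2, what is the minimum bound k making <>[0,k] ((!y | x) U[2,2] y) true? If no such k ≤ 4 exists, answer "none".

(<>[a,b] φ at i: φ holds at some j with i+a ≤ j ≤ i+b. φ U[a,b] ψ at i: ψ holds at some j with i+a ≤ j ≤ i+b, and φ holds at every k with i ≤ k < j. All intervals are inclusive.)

2

Scan j = 2,3,… for ((!y | x) U[2,2] y):
  j=2: fails
  j=3: fails
  j=4: holds
First hit at j=4, so smallest k = 4-2 = 2.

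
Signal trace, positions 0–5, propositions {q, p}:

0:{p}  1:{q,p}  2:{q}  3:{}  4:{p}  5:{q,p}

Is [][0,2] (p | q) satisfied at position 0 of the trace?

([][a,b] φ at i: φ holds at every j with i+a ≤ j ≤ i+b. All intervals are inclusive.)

Check (p | q) at every j in [0,2]:
  j=0: true
  j=1: true
  j=2: true
All positions satisfy it → formula holds.

Yes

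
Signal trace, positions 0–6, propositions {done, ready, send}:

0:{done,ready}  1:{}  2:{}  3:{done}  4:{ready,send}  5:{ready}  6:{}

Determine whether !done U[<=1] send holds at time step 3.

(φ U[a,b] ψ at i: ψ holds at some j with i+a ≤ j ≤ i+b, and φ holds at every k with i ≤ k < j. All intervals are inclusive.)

False

Need some j in [3,4] with send, and !done at every k in [3,j-1].
  j=3: send false.
  j=4: send holds, but !done fails at k=3 → not this j.
No j in the window works → until fails.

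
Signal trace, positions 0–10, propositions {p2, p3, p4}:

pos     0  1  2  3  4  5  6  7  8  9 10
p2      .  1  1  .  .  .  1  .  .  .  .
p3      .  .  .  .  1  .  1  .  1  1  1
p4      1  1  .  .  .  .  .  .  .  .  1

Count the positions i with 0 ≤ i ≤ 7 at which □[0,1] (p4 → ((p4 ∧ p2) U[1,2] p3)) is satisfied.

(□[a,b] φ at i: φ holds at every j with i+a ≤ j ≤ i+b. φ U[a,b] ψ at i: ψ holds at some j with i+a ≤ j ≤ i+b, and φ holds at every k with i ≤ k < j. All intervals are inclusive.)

6

Evaluate at each i in [0,7]:
  i=0: ✗ (fails at j=0)
  i=1: ✗ (fails at j=1)
  i=2: ✓ (all of [2,3])
  i=3: ✓ (all of [3,4])
  i=4: ✓ (all of [4,5])
  i=5: ✓ (all of [5,6])
  i=6: ✓ (all of [6,7])
  i=7: ✓ (all of [7,8])
Positions where it holds: {2, 3, 4, 5, 6, 7} → 6.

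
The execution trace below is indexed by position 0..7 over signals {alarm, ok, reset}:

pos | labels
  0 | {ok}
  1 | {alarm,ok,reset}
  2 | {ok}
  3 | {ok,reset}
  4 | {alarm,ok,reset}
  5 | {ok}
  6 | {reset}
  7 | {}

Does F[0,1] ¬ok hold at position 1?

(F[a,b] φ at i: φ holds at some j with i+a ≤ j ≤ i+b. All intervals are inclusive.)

Does not hold

Check ¬ok at each j in [1,2]:
  j=1: false
  j=2: false
No position in the window satisfies it → formula fails.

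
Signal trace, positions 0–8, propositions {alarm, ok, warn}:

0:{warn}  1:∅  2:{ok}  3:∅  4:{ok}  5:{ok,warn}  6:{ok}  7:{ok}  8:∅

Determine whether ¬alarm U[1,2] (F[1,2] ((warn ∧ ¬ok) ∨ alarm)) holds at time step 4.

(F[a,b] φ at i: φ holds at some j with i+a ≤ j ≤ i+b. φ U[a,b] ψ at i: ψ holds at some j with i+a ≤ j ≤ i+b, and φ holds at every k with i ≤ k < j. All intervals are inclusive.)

Does not hold

Need some j in [5,6] with F[1,2] ((warn ∧ ¬ok) ∨ alarm), and ¬alarm at every k in [4,j-1].
  j=5: F[1,2] ((warn ∧ ¬ok) ∨ alarm) — fails (none in [6,7]).
  j=6: F[1,2] ((warn ∧ ¬ok) ∨ alarm) — fails (none in [7,8]).
No j in the window works → until fails.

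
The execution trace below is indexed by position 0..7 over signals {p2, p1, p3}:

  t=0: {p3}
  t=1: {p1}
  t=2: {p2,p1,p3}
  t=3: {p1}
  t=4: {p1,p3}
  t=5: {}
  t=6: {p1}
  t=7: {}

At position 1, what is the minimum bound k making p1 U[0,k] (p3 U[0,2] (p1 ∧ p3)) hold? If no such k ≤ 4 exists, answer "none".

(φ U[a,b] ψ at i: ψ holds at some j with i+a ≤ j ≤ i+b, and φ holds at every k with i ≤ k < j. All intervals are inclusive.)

1

Need earliest j ≥ 1 with (p3 U[0,2] (p1 ∧ p3)), and p1 at every k in [1,j-1].
  j=1: rhs fails.
  j=2: rhs holds; lhs holds on [1,1]. k = 1.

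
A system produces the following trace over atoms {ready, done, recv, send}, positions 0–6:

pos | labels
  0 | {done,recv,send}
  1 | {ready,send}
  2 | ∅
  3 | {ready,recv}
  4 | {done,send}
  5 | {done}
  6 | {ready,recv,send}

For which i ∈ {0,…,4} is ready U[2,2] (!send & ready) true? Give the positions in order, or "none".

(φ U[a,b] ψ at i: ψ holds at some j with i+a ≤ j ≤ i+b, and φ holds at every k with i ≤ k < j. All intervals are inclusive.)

Evaluate at each i in [0,4]:
  i=0: ✗ (no rhs in [2,2])
  i=1: ✗ (lhs fails at k=2 before rhs at j=3)
  i=2: ✗ (no rhs in [4,4])
  i=3: ✗ (no rhs in [5,5])
  i=4: ✗ (no rhs in [6,6])

none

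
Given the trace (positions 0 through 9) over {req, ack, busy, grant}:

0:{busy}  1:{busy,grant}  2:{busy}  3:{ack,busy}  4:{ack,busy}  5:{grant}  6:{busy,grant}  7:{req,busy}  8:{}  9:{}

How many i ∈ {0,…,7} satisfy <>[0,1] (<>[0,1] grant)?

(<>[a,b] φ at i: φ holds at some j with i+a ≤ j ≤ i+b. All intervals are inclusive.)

6

Evaluate at each i in [0,7]:
  i=0: ✓ (witness j=0)
  i=1: ✓ (witness j=1)
  i=2: ✗ (none in [2,3])
  i=3: ✓ (witness j=4)
  i=4: ✓ (witness j=4)
  i=5: ✓ (witness j=5)
  i=6: ✓ (witness j=6)
  i=7: ✗ (none in [7,8])
Positions where it holds: {0, 1, 3, 4, 5, 6} → 6.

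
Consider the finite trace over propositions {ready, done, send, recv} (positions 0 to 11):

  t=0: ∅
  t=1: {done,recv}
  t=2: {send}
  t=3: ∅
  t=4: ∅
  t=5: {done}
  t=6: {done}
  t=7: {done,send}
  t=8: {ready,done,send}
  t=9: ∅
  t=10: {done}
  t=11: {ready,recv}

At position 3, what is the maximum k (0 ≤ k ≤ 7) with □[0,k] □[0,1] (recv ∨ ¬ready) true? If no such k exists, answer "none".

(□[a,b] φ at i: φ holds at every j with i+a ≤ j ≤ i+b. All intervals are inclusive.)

3

□[0,1] (recv ∨ ¬ready) must hold from j=3 onward; find where it first fails.
  j=3: holds
  j=4: holds
  j=5: holds
  j=6: holds
  j=7: fails
Holds on [3,6], so largest k = 3.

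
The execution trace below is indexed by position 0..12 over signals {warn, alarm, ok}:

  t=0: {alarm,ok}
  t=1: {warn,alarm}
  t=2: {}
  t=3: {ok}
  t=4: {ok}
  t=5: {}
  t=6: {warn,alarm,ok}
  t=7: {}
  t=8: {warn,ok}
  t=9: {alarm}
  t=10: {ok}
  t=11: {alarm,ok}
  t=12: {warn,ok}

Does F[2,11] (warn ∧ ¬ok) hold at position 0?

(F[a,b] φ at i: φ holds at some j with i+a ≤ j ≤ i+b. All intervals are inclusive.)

False

Check (warn ∧ ¬ok) at each j in [2,11]:
  j=2: false
  j=3: false
  j=4: false
  j=5: false
  j=6: false
  j=7: false
  j=8: false
  j=9: false
  j=10: false
  j=11: false
No position in the window satisfies it → formula fails.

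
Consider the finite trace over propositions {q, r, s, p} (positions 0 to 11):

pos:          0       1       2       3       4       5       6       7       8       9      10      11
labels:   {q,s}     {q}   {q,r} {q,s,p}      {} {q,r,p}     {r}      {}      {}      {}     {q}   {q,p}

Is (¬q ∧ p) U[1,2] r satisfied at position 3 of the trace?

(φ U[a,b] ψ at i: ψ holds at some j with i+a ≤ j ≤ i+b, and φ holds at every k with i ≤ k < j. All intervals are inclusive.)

Does not hold

Need some j in [4,5] with r, and (¬q ∧ p) at every k in [3,j-1].
  j=4: r false.
  j=5: r holds, but (¬q ∧ p) fails at k=3 → not this j.
No j in the window works → until fails.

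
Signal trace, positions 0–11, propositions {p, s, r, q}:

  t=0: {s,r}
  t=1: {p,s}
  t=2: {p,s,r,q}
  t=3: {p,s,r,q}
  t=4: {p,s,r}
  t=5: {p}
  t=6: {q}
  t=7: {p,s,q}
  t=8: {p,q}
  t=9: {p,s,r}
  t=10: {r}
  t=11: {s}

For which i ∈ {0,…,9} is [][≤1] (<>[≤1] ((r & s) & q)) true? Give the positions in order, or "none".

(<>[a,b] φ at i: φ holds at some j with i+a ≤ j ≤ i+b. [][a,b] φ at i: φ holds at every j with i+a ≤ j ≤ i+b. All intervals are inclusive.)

1, 2

Evaluate at each i in [0,9]:
  i=0: ✗ (fails at j=0)
  i=1: ✓ (all of [1,2])
  i=2: ✓ (all of [2,3])
  i=3: ✗ (fails at j=4)
  i=4: ✗ (fails at j=4)
  i=5: ✗ (fails at j=5)
  i=6: ✗ (fails at j=6)
  i=7: ✗ (fails at j=7)
  i=8: ✗ (fails at j=8)
  i=9: ✗ (fails at j=9)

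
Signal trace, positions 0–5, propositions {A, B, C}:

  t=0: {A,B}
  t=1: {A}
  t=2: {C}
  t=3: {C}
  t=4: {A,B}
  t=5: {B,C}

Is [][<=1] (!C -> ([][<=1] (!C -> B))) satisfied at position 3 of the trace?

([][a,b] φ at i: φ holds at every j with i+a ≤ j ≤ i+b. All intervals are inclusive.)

Check (!C -> ([][<=1] (!C -> B))) at every j in [3,4]:
  j=3: antecedent false → ✓
  j=4: antecedent true; consequent holds on [4,5] → ✓
All positions satisfy it → formula holds.

Yes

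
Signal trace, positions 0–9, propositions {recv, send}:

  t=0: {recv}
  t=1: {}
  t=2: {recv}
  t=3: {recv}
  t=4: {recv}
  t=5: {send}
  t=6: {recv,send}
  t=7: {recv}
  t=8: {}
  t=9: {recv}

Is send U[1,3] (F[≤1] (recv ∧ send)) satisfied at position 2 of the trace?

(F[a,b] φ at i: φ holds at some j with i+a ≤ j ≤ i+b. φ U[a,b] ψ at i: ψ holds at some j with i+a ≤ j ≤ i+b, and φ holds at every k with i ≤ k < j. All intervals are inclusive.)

Need some j in [3,5] with F[≤1] (recv ∧ send), and send at every k in [2,j-1].
  j=3: F[≤1] (recv ∧ send) — fails (none in [3,4]).
  j=4: F[≤1] (recv ∧ send) — fails (none in [4,5]).
  j=5: F[≤1] (recv ∧ send) holds, but send fails at k=2 → not this j.
No j in the window works → until fails.

No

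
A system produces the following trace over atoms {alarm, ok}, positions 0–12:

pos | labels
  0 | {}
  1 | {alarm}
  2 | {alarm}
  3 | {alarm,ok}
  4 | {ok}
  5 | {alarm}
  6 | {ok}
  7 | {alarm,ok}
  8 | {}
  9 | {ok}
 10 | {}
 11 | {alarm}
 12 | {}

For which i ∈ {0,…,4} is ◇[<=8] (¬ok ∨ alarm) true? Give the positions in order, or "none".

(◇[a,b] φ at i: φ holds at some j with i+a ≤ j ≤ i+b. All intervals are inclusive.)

0, 1, 2, 3, 4

Evaluate at each i in [0,4]:
  i=0: ✓ (witness j=0)
  i=1: ✓ (witness j=1)
  i=2: ✓ (witness j=2)
  i=3: ✓ (witness j=3)
  i=4: ✓ (witness j=5)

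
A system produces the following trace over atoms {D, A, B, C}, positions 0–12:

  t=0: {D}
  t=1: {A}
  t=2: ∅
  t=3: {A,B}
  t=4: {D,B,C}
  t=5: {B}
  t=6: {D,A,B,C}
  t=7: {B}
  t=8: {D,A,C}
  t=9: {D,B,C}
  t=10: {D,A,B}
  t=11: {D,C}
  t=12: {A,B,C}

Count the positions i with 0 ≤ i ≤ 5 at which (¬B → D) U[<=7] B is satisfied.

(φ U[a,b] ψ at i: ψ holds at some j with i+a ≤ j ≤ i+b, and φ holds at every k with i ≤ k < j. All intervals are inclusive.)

3

Evaluate at each i in [0,5]:
  i=0: ✗ (lhs fails at k=1 before rhs at j=3)
  i=1: ✗ (lhs fails at k=1 before rhs at j=3)
  i=2: ✗ (lhs fails at k=2 before rhs at j=3)
  i=3: ✓ (rhs at j=3)
  i=4: ✓ (rhs at j=4)
  i=5: ✓ (rhs at j=5)
Positions where it holds: {3, 4, 5} → 3.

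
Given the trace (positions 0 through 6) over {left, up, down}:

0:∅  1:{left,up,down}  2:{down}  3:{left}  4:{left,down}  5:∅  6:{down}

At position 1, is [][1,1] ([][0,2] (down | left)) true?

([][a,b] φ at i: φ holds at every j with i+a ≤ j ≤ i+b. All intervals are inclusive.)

Check [][0,2] (down | left) at every j in [2,2]:
  j=2: holds on [2,4]
All positions satisfy it → formula holds.

Yes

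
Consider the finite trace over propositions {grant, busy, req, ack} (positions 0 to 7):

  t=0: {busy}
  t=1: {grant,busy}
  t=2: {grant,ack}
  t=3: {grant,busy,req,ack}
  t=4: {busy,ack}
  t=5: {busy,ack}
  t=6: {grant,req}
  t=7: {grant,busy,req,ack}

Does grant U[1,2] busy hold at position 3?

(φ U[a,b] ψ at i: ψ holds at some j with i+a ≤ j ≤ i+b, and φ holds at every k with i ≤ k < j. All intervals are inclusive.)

Need some j in [4,5] with busy, and grant at every k in [3,j-1].
  j=4: busy holds; grant holds at every k in [3,3] → satisfied.

Holds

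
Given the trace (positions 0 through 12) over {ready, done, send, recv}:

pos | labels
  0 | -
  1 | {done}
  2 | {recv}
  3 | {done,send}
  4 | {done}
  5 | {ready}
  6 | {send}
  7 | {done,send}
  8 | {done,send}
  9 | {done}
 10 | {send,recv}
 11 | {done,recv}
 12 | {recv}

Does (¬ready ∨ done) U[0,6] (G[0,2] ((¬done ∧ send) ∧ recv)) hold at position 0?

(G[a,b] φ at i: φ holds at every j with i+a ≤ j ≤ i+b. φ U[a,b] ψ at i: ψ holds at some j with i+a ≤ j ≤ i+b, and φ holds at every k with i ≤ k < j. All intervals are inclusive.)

False

Need some j in [0,6] with G[0,2] ((¬done ∧ send) ∧ recv), and (¬ready ∨ done) at every k in [0,j-1].
  j=0: G[0,2] ((¬done ∧ send) ∧ recv) — fails at 0.
  j=1: G[0,2] ((¬done ∧ send) ∧ recv) — fails at 1.
  j=2: G[0,2] ((¬done ∧ send) ∧ recv) — fails at 2.
  j=3: G[0,2] ((¬done ∧ send) ∧ recv) — fails at 3.
  j=4: G[0,2] ((¬done ∧ send) ∧ recv) — fails at 4.
  j=5: G[0,2] ((¬done ∧ send) ∧ recv) — fails at 5.
  j=6: G[0,2] ((¬done ∧ send) ∧ recv) — fails at 6.
No j in the window works → until fails.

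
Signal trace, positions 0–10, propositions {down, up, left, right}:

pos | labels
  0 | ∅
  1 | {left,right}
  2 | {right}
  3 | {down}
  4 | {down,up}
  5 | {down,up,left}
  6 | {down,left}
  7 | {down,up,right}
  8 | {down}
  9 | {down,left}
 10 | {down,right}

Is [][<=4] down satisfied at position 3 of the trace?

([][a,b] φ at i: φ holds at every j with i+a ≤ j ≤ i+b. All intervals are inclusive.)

Yes

Check down at every j in [3,7]:
  j=3: true
  j=4: true
  j=5: true
  j=6: true
  j=7: true
All positions satisfy it → formula holds.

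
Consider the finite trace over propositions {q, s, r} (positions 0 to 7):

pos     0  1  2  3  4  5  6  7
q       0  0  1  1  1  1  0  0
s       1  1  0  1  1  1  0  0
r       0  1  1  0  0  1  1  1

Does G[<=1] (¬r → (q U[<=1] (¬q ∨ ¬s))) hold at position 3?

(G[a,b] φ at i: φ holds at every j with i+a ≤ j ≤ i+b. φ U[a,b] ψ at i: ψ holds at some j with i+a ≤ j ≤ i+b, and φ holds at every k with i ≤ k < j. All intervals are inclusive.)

No

Check (¬r → (q U[<=1] (¬q ∨ ¬s))) at every j in [3,4]:
  j=3: antecedent true; consequent fails → ✗
  j=4: antecedent true; consequent fails → ✗
Fails at j=3 → formula fails.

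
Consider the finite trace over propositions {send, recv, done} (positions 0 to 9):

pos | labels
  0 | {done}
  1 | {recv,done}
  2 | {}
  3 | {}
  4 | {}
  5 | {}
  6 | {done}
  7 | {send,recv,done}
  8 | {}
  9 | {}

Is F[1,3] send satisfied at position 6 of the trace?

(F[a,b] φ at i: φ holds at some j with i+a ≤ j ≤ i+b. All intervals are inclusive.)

Check send at each j in [7,9]:
  j=7: true
  j=8: false
  j=9: false
Found at j=7 → formula holds.

True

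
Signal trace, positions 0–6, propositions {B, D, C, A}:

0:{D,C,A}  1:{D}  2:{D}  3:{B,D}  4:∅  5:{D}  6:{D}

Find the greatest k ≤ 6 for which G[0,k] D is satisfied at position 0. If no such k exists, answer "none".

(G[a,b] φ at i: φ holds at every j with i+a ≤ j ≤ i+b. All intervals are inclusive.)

D must hold from j=0 onward; find where it first fails.
  j=0: holds
  j=1: holds
  j=2: holds
  j=3: holds
  j=4: fails
Holds on [0,3], so largest k = 3.

3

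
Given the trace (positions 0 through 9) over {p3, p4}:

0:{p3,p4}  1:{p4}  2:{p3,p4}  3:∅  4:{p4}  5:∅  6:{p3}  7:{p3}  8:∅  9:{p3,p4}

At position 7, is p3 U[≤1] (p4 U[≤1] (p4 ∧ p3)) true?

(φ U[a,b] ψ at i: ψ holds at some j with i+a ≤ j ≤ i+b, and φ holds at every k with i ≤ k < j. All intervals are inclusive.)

Does not hold

Need some j in [7,8] with (p4 U[≤1] (p4 ∧ p3)), and p3 at every k in [7,j-1].
  j=7: (p4 U[≤1] (p4 ∧ p3)) — fails.
  j=8: (p4 U[≤1] (p4 ∧ p3)) — fails.
No j in the window works → until fails.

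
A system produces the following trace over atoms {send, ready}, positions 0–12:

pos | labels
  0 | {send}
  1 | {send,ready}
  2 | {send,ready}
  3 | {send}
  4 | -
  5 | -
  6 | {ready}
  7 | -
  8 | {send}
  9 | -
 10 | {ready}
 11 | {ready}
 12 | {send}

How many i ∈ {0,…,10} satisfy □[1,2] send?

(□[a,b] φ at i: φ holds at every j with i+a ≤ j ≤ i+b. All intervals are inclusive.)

Evaluate at each i in [0,10]:
  i=0: ✓ (all of [1,2])
  i=1: ✓ (all of [2,3])
  i=2: ✗ (fails at j=4)
  i=3: ✗ (fails at j=4)
  i=4: ✗ (fails at j=5)
  i=5: ✗ (fails at j=6)
  i=6: ✗ (fails at j=7)
  i=7: ✗ (fails at j=9)
  i=8: ✗ (fails at j=9)
  i=9: ✗ (fails at j=10)
  i=10: ✗ (fails at j=11)
Positions where it holds: {0, 1} → 2.

2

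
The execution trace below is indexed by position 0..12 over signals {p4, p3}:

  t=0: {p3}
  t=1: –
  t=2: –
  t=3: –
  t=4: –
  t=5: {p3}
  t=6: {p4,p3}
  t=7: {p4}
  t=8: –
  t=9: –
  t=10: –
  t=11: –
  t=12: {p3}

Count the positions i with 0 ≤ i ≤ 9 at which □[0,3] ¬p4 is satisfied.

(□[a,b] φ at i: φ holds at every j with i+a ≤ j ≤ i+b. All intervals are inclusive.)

5

Evaluate at each i in [0,9]:
  i=0: ✓ (all of [0,3])
  i=1: ✓ (all of [1,4])
  i=2: ✓ (all of [2,5])
  i=3: ✗ (fails at j=6)
  i=4: ✗ (fails at j=6)
  i=5: ✗ (fails at j=6)
  i=6: ✗ (fails at j=6)
  i=7: ✗ (fails at j=7)
  i=8: ✓ (all of [8,11])
  i=9: ✓ (all of [9,12])
Positions where it holds: {0, 1, 2, 8, 9} → 5.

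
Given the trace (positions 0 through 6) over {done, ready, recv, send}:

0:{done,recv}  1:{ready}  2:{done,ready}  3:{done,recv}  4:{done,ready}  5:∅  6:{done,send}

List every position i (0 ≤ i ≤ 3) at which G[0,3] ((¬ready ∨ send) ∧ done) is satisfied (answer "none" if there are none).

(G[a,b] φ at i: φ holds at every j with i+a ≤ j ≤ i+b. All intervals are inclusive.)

none

Evaluate at each i in [0,3]:
  i=0: ✗ (fails at j=1)
  i=1: ✗ (fails at j=1)
  i=2: ✗ (fails at j=2)
  i=3: ✗ (fails at j=4)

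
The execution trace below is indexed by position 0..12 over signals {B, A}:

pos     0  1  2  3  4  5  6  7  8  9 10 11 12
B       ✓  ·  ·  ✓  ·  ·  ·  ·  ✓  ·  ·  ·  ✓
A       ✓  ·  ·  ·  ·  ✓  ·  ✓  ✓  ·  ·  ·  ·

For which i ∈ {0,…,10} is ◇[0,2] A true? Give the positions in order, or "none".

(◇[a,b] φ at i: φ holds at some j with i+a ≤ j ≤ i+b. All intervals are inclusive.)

Evaluate at each i in [0,10]:
  i=0: ✓ (witness j=0)
  i=1: ✗ (none in [1,3])
  i=2: ✗ (none in [2,4])
  i=3: ✓ (witness j=5)
  i=4: ✓ (witness j=5)
  i=5: ✓ (witness j=5)
  i=6: ✓ (witness j=7)
  i=7: ✓ (witness j=7)
  i=8: ✓ (witness j=8)
  i=9: ✗ (none in [9,11])
  i=10: ✗ (none in [10,12])

0, 3, 4, 5, 6, 7, 8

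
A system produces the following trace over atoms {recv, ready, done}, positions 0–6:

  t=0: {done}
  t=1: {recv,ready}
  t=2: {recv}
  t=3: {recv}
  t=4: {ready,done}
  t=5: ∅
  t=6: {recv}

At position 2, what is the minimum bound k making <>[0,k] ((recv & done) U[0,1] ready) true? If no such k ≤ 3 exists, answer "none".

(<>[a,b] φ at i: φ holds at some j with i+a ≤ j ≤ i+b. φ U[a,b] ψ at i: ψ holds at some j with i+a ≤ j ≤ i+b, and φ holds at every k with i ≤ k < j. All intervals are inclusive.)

2

Scan j = 2,3,… for ((recv & done) U[0,1] ready):
  j=2: fails
  j=3: fails
  j=4: holds
First hit at j=4, so smallest k = 4-2 = 2.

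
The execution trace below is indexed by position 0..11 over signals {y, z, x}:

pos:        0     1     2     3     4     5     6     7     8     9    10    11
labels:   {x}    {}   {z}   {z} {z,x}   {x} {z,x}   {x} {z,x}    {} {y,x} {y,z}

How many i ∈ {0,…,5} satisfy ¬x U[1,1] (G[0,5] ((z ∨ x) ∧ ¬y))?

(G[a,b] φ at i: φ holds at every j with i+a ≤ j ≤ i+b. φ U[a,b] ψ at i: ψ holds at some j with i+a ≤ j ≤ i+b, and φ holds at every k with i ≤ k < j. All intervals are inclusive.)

2

Evaluate at each i in [0,5]:
  i=0: ✗ (no rhs in [1,1])
  i=1: ✓ (rhs at j=2; lhs holds on [1,1])
  i=2: ✓ (rhs at j=3; lhs holds on [2,2])
  i=3: ✗ (no rhs in [4,4])
  i=4: ✗ (no rhs in [5,5])
  i=5: ✗ (no rhs in [6,6])
Positions where it holds: {1, 2} → 2.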